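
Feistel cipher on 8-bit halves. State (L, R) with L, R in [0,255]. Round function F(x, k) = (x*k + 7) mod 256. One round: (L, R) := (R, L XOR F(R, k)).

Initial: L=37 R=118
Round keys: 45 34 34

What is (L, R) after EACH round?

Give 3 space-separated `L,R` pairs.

Answer: 118,224 224,177 177,105

Derivation:
Round 1 (k=45): L=118 R=224
Round 2 (k=34): L=224 R=177
Round 3 (k=34): L=177 R=105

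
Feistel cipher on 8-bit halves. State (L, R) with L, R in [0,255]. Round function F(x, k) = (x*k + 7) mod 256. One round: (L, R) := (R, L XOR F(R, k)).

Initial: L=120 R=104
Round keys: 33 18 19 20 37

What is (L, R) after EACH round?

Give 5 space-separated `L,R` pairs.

Round 1 (k=33): L=104 R=23
Round 2 (k=18): L=23 R=205
Round 3 (k=19): L=205 R=41
Round 4 (k=20): L=41 R=246
Round 5 (k=37): L=246 R=188

Answer: 104,23 23,205 205,41 41,246 246,188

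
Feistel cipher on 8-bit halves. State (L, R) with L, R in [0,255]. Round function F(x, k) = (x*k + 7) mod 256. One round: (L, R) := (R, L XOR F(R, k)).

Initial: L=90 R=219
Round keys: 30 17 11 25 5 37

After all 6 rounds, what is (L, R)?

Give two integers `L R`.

Answer: 229 41

Derivation:
Round 1 (k=30): L=219 R=235
Round 2 (k=17): L=235 R=121
Round 3 (k=11): L=121 R=209
Round 4 (k=25): L=209 R=9
Round 5 (k=5): L=9 R=229
Round 6 (k=37): L=229 R=41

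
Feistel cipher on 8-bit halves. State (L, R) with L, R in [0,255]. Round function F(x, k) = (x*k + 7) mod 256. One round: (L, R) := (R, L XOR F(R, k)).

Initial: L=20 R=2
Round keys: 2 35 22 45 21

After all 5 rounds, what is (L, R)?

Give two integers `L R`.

Answer: 205 204

Derivation:
Round 1 (k=2): L=2 R=31
Round 2 (k=35): L=31 R=70
Round 3 (k=22): L=70 R=20
Round 4 (k=45): L=20 R=205
Round 5 (k=21): L=205 R=204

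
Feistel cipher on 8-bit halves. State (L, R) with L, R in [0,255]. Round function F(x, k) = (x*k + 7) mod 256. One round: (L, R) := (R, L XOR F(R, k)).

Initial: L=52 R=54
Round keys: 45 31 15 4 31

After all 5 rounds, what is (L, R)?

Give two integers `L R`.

Answer: 159 62

Derivation:
Round 1 (k=45): L=54 R=177
Round 2 (k=31): L=177 R=64
Round 3 (k=15): L=64 R=118
Round 4 (k=4): L=118 R=159
Round 5 (k=31): L=159 R=62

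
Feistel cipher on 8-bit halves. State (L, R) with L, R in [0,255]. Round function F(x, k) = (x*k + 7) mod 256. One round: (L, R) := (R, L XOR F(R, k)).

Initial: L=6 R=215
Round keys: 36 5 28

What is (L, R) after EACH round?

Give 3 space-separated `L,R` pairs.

Answer: 215,69 69,183 183,78

Derivation:
Round 1 (k=36): L=215 R=69
Round 2 (k=5): L=69 R=183
Round 3 (k=28): L=183 R=78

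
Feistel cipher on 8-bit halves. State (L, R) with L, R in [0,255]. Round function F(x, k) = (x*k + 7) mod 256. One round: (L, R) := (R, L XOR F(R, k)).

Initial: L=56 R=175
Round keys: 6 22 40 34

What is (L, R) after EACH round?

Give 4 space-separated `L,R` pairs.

Answer: 175,25 25,130 130,78 78,225

Derivation:
Round 1 (k=6): L=175 R=25
Round 2 (k=22): L=25 R=130
Round 3 (k=40): L=130 R=78
Round 4 (k=34): L=78 R=225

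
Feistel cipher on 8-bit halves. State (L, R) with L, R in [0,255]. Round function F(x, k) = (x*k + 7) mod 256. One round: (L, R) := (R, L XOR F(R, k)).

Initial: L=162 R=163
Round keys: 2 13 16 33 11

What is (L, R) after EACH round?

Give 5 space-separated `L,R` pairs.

Answer: 163,239 239,137 137,120 120,246 246,225

Derivation:
Round 1 (k=2): L=163 R=239
Round 2 (k=13): L=239 R=137
Round 3 (k=16): L=137 R=120
Round 4 (k=33): L=120 R=246
Round 5 (k=11): L=246 R=225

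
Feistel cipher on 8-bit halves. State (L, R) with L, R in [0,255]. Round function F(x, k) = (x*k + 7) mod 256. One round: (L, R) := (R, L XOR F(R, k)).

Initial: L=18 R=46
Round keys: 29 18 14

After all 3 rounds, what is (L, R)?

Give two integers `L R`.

Round 1 (k=29): L=46 R=47
Round 2 (k=18): L=47 R=123
Round 3 (k=14): L=123 R=238

Answer: 123 238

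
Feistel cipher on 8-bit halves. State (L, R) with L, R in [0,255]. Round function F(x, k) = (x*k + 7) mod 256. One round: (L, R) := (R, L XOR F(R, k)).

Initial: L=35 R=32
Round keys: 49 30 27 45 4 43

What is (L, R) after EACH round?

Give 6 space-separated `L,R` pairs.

Answer: 32,4 4,95 95,8 8,48 48,207 207,252

Derivation:
Round 1 (k=49): L=32 R=4
Round 2 (k=30): L=4 R=95
Round 3 (k=27): L=95 R=8
Round 4 (k=45): L=8 R=48
Round 5 (k=4): L=48 R=207
Round 6 (k=43): L=207 R=252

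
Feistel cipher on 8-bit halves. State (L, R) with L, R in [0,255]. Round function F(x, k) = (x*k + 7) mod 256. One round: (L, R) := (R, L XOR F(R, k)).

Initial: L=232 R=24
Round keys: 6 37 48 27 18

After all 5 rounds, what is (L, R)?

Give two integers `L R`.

Round 1 (k=6): L=24 R=127
Round 2 (k=37): L=127 R=122
Round 3 (k=48): L=122 R=152
Round 4 (k=27): L=152 R=117
Round 5 (k=18): L=117 R=217

Answer: 117 217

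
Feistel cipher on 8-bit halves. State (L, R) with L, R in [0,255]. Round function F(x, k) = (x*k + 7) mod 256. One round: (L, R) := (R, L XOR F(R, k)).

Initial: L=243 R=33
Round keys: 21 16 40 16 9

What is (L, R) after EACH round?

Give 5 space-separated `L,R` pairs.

Answer: 33,79 79,214 214,56 56,81 81,216

Derivation:
Round 1 (k=21): L=33 R=79
Round 2 (k=16): L=79 R=214
Round 3 (k=40): L=214 R=56
Round 4 (k=16): L=56 R=81
Round 5 (k=9): L=81 R=216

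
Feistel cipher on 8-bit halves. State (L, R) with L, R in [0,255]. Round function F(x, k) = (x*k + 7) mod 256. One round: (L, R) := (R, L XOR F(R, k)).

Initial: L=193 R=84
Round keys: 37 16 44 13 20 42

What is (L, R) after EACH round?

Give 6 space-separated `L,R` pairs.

Round 1 (k=37): L=84 R=234
Round 2 (k=16): L=234 R=243
Round 3 (k=44): L=243 R=33
Round 4 (k=13): L=33 R=71
Round 5 (k=20): L=71 R=178
Round 6 (k=42): L=178 R=124

Answer: 84,234 234,243 243,33 33,71 71,178 178,124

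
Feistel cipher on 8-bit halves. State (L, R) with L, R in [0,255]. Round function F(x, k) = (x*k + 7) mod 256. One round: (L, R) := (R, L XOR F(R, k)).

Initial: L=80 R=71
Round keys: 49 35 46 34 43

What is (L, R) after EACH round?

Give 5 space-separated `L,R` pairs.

Round 1 (k=49): L=71 R=206
Round 2 (k=35): L=206 R=118
Round 3 (k=46): L=118 R=245
Round 4 (k=34): L=245 R=231
Round 5 (k=43): L=231 R=33

Answer: 71,206 206,118 118,245 245,231 231,33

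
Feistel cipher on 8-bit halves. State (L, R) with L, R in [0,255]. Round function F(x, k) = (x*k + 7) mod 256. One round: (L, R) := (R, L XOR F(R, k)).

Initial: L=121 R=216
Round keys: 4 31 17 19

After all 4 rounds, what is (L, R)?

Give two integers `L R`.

Round 1 (k=4): L=216 R=30
Round 2 (k=31): L=30 R=113
Round 3 (k=17): L=113 R=150
Round 4 (k=19): L=150 R=88

Answer: 150 88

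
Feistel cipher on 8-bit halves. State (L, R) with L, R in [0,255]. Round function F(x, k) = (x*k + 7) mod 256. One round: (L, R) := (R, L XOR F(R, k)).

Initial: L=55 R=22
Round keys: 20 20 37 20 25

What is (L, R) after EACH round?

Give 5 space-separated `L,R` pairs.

Answer: 22,136 136,177 177,20 20,38 38,169

Derivation:
Round 1 (k=20): L=22 R=136
Round 2 (k=20): L=136 R=177
Round 3 (k=37): L=177 R=20
Round 4 (k=20): L=20 R=38
Round 5 (k=25): L=38 R=169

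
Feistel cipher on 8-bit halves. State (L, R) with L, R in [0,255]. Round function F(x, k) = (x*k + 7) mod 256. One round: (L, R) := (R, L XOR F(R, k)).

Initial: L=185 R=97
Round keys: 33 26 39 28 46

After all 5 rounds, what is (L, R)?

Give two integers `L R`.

Round 1 (k=33): L=97 R=49
Round 2 (k=26): L=49 R=96
Round 3 (k=39): L=96 R=150
Round 4 (k=28): L=150 R=15
Round 5 (k=46): L=15 R=47

Answer: 15 47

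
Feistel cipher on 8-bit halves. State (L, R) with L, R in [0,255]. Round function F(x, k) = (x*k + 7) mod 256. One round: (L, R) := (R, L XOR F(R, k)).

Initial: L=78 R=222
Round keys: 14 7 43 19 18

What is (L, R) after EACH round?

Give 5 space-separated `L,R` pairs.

Round 1 (k=14): L=222 R=101
Round 2 (k=7): L=101 R=20
Round 3 (k=43): L=20 R=6
Round 4 (k=19): L=6 R=109
Round 5 (k=18): L=109 R=183

Answer: 222,101 101,20 20,6 6,109 109,183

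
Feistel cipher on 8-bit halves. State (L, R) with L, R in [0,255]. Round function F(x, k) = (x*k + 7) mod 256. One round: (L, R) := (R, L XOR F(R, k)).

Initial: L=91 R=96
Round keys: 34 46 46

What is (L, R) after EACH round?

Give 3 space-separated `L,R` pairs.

Answer: 96,156 156,111 111,101

Derivation:
Round 1 (k=34): L=96 R=156
Round 2 (k=46): L=156 R=111
Round 3 (k=46): L=111 R=101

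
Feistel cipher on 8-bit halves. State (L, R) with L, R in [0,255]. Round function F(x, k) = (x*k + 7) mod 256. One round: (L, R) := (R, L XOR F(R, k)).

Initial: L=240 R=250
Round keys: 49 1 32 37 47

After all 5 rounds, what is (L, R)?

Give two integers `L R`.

Round 1 (k=49): L=250 R=17
Round 2 (k=1): L=17 R=226
Round 3 (k=32): L=226 R=86
Round 4 (k=37): L=86 R=151
Round 5 (k=47): L=151 R=150

Answer: 151 150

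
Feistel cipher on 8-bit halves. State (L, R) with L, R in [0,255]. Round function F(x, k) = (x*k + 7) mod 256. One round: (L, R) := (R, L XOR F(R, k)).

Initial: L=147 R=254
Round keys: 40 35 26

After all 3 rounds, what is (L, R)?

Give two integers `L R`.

Answer: 13 125

Derivation:
Round 1 (k=40): L=254 R=36
Round 2 (k=35): L=36 R=13
Round 3 (k=26): L=13 R=125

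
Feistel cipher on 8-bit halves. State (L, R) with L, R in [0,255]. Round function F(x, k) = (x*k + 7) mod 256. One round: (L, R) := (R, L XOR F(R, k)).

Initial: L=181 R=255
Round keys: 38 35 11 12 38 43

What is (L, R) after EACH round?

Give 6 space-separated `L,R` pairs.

Round 1 (k=38): L=255 R=84
Round 2 (k=35): L=84 R=124
Round 3 (k=11): L=124 R=15
Round 4 (k=12): L=15 R=199
Round 5 (k=38): L=199 R=158
Round 6 (k=43): L=158 R=86

Answer: 255,84 84,124 124,15 15,199 199,158 158,86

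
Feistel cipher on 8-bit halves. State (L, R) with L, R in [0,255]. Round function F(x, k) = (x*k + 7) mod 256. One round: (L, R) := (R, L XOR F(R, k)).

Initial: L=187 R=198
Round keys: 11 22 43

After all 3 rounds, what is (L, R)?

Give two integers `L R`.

Round 1 (k=11): L=198 R=50
Round 2 (k=22): L=50 R=149
Round 3 (k=43): L=149 R=60

Answer: 149 60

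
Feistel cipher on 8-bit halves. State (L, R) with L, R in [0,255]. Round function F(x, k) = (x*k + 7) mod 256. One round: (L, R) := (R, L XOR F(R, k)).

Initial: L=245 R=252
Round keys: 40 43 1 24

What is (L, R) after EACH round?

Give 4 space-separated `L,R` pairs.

Answer: 252,146 146,113 113,234 234,134

Derivation:
Round 1 (k=40): L=252 R=146
Round 2 (k=43): L=146 R=113
Round 3 (k=1): L=113 R=234
Round 4 (k=24): L=234 R=134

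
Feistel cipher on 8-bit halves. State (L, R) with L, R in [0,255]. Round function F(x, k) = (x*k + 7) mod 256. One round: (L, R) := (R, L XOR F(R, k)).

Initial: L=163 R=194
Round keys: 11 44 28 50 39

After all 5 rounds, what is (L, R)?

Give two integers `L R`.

Round 1 (k=11): L=194 R=254
Round 2 (k=44): L=254 R=109
Round 3 (k=28): L=109 R=13
Round 4 (k=50): L=13 R=252
Round 5 (k=39): L=252 R=102

Answer: 252 102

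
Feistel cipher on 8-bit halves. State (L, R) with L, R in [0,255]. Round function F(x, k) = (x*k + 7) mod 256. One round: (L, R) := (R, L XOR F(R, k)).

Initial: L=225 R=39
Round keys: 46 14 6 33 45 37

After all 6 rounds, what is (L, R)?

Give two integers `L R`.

Answer: 250 207

Derivation:
Round 1 (k=46): L=39 R=232
Round 2 (k=14): L=232 R=144
Round 3 (k=6): L=144 R=143
Round 4 (k=33): L=143 R=230
Round 5 (k=45): L=230 R=250
Round 6 (k=37): L=250 R=207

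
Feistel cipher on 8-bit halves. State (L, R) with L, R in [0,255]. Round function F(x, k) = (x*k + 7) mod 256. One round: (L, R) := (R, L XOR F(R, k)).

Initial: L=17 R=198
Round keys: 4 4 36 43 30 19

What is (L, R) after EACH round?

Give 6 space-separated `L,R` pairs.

Answer: 198,14 14,249 249,5 5,39 39,156 156,188

Derivation:
Round 1 (k=4): L=198 R=14
Round 2 (k=4): L=14 R=249
Round 3 (k=36): L=249 R=5
Round 4 (k=43): L=5 R=39
Round 5 (k=30): L=39 R=156
Round 6 (k=19): L=156 R=188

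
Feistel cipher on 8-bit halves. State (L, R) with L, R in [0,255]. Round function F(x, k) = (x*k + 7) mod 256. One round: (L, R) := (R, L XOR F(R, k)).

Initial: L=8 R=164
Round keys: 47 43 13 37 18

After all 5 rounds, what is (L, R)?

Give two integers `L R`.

Round 1 (k=47): L=164 R=43
Round 2 (k=43): L=43 R=228
Round 3 (k=13): L=228 R=176
Round 4 (k=37): L=176 R=147
Round 5 (k=18): L=147 R=237

Answer: 147 237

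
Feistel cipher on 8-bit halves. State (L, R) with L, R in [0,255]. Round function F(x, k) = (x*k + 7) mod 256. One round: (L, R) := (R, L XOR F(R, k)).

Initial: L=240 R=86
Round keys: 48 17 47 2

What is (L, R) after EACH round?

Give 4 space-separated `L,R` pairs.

Round 1 (k=48): L=86 R=215
Round 2 (k=17): L=215 R=24
Round 3 (k=47): L=24 R=184
Round 4 (k=2): L=184 R=111

Answer: 86,215 215,24 24,184 184,111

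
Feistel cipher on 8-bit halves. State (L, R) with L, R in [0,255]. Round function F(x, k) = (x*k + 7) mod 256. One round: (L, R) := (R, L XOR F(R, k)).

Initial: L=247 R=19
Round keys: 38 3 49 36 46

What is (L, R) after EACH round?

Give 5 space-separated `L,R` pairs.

Round 1 (k=38): L=19 R=46
Round 2 (k=3): L=46 R=130
Round 3 (k=49): L=130 R=199
Round 4 (k=36): L=199 R=129
Round 5 (k=46): L=129 R=242

Answer: 19,46 46,130 130,199 199,129 129,242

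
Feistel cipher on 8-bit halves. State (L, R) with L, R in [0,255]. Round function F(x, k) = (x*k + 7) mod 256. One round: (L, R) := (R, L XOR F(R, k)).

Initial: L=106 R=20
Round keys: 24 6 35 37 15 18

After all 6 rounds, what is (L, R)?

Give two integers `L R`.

Round 1 (k=24): L=20 R=141
Round 2 (k=6): L=141 R=65
Round 3 (k=35): L=65 R=103
Round 4 (k=37): L=103 R=171
Round 5 (k=15): L=171 R=107
Round 6 (k=18): L=107 R=38

Answer: 107 38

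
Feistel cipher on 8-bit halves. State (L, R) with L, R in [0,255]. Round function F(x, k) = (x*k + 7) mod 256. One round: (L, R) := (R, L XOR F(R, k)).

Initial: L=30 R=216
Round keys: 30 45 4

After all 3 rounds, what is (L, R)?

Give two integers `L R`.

Answer: 4 94

Derivation:
Round 1 (k=30): L=216 R=73
Round 2 (k=45): L=73 R=4
Round 3 (k=4): L=4 R=94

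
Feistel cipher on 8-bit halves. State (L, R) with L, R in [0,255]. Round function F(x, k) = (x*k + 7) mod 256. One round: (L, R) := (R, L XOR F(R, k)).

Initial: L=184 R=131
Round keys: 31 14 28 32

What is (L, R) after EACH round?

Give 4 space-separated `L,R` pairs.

Answer: 131,92 92,140 140,11 11,235

Derivation:
Round 1 (k=31): L=131 R=92
Round 2 (k=14): L=92 R=140
Round 3 (k=28): L=140 R=11
Round 4 (k=32): L=11 R=235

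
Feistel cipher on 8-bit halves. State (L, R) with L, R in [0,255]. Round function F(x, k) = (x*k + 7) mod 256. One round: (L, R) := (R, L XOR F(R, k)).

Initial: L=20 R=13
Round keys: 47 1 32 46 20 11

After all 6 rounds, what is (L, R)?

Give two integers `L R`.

Round 1 (k=47): L=13 R=126
Round 2 (k=1): L=126 R=136
Round 3 (k=32): L=136 R=121
Round 4 (k=46): L=121 R=77
Round 5 (k=20): L=77 R=114
Round 6 (k=11): L=114 R=160

Answer: 114 160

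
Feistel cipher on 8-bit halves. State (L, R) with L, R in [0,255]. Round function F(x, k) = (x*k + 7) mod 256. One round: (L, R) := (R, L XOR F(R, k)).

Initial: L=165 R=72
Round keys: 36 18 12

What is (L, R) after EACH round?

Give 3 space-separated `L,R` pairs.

Round 1 (k=36): L=72 R=130
Round 2 (k=18): L=130 R=99
Round 3 (k=12): L=99 R=41

Answer: 72,130 130,99 99,41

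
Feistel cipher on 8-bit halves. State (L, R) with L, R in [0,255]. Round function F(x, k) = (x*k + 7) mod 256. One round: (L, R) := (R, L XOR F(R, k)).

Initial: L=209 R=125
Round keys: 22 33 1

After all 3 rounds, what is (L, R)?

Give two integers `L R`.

Round 1 (k=22): L=125 R=20
Round 2 (k=33): L=20 R=230
Round 3 (k=1): L=230 R=249

Answer: 230 249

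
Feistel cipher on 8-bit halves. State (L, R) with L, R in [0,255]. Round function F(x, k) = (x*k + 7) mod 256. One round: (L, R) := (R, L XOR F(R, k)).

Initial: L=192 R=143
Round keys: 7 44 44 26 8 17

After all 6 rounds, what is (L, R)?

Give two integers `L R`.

Round 1 (k=7): L=143 R=48
Round 2 (k=44): L=48 R=200
Round 3 (k=44): L=200 R=87
Round 4 (k=26): L=87 R=21
Round 5 (k=8): L=21 R=248
Round 6 (k=17): L=248 R=106

Answer: 248 106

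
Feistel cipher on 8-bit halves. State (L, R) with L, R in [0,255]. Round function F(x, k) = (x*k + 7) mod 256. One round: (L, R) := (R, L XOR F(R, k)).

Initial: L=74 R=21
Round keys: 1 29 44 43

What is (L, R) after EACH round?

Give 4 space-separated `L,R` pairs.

Round 1 (k=1): L=21 R=86
Round 2 (k=29): L=86 R=208
Round 3 (k=44): L=208 R=145
Round 4 (k=43): L=145 R=178

Answer: 21,86 86,208 208,145 145,178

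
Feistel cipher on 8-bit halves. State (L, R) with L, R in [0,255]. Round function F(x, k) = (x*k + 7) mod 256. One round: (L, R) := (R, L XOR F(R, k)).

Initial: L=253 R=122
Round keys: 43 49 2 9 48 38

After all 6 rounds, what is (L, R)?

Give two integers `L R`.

Round 1 (k=43): L=122 R=120
Round 2 (k=49): L=120 R=133
Round 3 (k=2): L=133 R=105
Round 4 (k=9): L=105 R=61
Round 5 (k=48): L=61 R=30
Round 6 (k=38): L=30 R=70

Answer: 30 70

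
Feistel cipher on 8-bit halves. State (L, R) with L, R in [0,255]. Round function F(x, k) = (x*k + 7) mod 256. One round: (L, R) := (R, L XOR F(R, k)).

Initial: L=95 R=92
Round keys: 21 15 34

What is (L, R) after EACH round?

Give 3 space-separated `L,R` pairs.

Answer: 92,204 204,167 167,249

Derivation:
Round 1 (k=21): L=92 R=204
Round 2 (k=15): L=204 R=167
Round 3 (k=34): L=167 R=249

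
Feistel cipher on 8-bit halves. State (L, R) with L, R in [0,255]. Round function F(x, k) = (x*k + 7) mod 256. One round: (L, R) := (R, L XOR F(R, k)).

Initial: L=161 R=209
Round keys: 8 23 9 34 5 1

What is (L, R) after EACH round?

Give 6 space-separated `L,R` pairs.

Answer: 209,46 46,248 248,145 145,177 177,237 237,69

Derivation:
Round 1 (k=8): L=209 R=46
Round 2 (k=23): L=46 R=248
Round 3 (k=9): L=248 R=145
Round 4 (k=34): L=145 R=177
Round 5 (k=5): L=177 R=237
Round 6 (k=1): L=237 R=69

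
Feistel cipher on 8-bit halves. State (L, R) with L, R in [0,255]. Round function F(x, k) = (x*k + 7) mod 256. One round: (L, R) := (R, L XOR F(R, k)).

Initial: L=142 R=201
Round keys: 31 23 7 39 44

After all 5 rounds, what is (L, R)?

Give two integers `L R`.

Round 1 (k=31): L=201 R=208
Round 2 (k=23): L=208 R=126
Round 3 (k=7): L=126 R=169
Round 4 (k=39): L=169 R=184
Round 5 (k=44): L=184 R=14

Answer: 184 14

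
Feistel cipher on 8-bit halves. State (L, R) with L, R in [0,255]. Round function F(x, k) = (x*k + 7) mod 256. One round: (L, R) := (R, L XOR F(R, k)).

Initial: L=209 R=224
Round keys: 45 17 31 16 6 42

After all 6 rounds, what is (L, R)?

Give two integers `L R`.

Round 1 (k=45): L=224 R=182
Round 2 (k=17): L=182 R=253
Round 3 (k=31): L=253 R=28
Round 4 (k=16): L=28 R=58
Round 5 (k=6): L=58 R=127
Round 6 (k=42): L=127 R=231

Answer: 127 231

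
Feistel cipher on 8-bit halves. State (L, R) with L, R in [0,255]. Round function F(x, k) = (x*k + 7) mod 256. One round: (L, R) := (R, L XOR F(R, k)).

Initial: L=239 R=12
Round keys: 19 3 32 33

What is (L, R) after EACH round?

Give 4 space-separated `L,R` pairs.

Answer: 12,4 4,31 31,227 227,85

Derivation:
Round 1 (k=19): L=12 R=4
Round 2 (k=3): L=4 R=31
Round 3 (k=32): L=31 R=227
Round 4 (k=33): L=227 R=85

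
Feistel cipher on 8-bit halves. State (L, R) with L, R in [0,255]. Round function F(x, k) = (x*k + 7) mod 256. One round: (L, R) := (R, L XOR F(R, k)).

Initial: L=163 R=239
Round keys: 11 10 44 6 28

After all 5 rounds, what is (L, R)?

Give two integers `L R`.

Round 1 (k=11): L=239 R=239
Round 2 (k=10): L=239 R=178
Round 3 (k=44): L=178 R=112
Round 4 (k=6): L=112 R=21
Round 5 (k=28): L=21 R=35

Answer: 21 35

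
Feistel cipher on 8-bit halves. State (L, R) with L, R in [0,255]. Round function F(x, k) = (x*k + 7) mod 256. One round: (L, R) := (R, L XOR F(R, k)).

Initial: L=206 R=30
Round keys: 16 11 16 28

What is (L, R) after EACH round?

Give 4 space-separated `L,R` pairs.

Answer: 30,41 41,212 212,110 110,219

Derivation:
Round 1 (k=16): L=30 R=41
Round 2 (k=11): L=41 R=212
Round 3 (k=16): L=212 R=110
Round 4 (k=28): L=110 R=219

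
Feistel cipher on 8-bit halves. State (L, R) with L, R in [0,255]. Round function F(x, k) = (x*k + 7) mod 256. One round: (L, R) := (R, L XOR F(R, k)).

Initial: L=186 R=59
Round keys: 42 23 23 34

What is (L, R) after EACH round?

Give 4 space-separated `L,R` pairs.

Answer: 59,15 15,91 91,59 59,134

Derivation:
Round 1 (k=42): L=59 R=15
Round 2 (k=23): L=15 R=91
Round 3 (k=23): L=91 R=59
Round 4 (k=34): L=59 R=134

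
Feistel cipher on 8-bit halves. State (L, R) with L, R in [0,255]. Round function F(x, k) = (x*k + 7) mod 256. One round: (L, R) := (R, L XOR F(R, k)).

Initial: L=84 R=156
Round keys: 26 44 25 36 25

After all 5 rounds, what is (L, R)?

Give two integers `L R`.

Answer: 44 126

Derivation:
Round 1 (k=26): L=156 R=139
Round 2 (k=44): L=139 R=119
Round 3 (k=25): L=119 R=45
Round 4 (k=36): L=45 R=44
Round 5 (k=25): L=44 R=126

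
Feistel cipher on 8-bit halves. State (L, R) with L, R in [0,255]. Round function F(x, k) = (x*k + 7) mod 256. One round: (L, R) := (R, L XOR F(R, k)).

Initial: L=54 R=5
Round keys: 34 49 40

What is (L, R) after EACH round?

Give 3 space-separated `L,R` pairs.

Answer: 5,135 135,219 219,184

Derivation:
Round 1 (k=34): L=5 R=135
Round 2 (k=49): L=135 R=219
Round 3 (k=40): L=219 R=184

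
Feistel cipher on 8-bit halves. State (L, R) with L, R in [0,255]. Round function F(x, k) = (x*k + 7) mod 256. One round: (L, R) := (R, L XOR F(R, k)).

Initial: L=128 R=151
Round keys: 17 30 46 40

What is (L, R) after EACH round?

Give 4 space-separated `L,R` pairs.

Round 1 (k=17): L=151 R=142
Round 2 (k=30): L=142 R=60
Round 3 (k=46): L=60 R=65
Round 4 (k=40): L=65 R=19

Answer: 151,142 142,60 60,65 65,19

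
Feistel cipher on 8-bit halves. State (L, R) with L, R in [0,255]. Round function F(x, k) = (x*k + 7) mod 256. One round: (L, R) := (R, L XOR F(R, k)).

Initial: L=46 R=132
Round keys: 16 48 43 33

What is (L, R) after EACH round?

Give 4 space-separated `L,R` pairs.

Answer: 132,105 105,51 51,241 241,43

Derivation:
Round 1 (k=16): L=132 R=105
Round 2 (k=48): L=105 R=51
Round 3 (k=43): L=51 R=241
Round 4 (k=33): L=241 R=43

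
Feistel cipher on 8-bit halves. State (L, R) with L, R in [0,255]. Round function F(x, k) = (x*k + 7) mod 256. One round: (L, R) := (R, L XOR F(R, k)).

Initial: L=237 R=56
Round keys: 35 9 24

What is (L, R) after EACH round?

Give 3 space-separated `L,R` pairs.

Answer: 56,66 66,97 97,93

Derivation:
Round 1 (k=35): L=56 R=66
Round 2 (k=9): L=66 R=97
Round 3 (k=24): L=97 R=93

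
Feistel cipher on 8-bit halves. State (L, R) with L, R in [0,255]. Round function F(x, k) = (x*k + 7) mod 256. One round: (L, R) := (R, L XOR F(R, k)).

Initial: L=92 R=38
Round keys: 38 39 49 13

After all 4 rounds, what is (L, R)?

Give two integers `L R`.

Answer: 194 111

Derivation:
Round 1 (k=38): L=38 R=247
Round 2 (k=39): L=247 R=142
Round 3 (k=49): L=142 R=194
Round 4 (k=13): L=194 R=111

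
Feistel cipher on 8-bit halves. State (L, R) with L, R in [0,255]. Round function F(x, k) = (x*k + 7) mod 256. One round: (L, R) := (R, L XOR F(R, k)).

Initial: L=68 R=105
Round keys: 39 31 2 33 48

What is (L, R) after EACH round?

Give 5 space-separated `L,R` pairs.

Round 1 (k=39): L=105 R=66
Round 2 (k=31): L=66 R=108
Round 3 (k=2): L=108 R=157
Round 4 (k=33): L=157 R=40
Round 5 (k=48): L=40 R=26

Answer: 105,66 66,108 108,157 157,40 40,26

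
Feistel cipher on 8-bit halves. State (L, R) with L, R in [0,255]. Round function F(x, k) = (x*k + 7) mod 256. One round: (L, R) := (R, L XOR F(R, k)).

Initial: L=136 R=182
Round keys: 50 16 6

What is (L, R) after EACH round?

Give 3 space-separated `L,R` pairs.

Round 1 (k=50): L=182 R=27
Round 2 (k=16): L=27 R=1
Round 3 (k=6): L=1 R=22

Answer: 182,27 27,1 1,22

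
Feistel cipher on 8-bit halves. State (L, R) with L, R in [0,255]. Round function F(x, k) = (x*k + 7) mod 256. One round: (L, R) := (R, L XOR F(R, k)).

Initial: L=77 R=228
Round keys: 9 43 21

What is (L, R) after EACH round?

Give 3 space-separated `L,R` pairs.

Round 1 (k=9): L=228 R=70
Round 2 (k=43): L=70 R=45
Round 3 (k=21): L=45 R=254

Answer: 228,70 70,45 45,254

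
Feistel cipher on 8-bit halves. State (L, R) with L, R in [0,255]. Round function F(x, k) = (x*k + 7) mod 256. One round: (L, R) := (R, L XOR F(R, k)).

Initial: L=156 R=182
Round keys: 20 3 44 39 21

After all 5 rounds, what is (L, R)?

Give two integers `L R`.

Answer: 125 228

Derivation:
Round 1 (k=20): L=182 R=163
Round 2 (k=3): L=163 R=70
Round 3 (k=44): L=70 R=172
Round 4 (k=39): L=172 R=125
Round 5 (k=21): L=125 R=228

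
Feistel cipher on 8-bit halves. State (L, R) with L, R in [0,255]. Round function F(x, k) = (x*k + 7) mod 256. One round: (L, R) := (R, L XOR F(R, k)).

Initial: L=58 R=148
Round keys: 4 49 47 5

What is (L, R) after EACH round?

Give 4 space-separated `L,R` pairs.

Answer: 148,109 109,112 112,250 250,153

Derivation:
Round 1 (k=4): L=148 R=109
Round 2 (k=49): L=109 R=112
Round 3 (k=47): L=112 R=250
Round 4 (k=5): L=250 R=153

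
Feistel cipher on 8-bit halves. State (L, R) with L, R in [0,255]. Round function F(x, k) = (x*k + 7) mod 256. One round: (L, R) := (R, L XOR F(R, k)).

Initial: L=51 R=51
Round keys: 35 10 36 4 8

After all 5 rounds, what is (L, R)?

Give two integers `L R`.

Round 1 (k=35): L=51 R=51
Round 2 (k=10): L=51 R=54
Round 3 (k=36): L=54 R=172
Round 4 (k=4): L=172 R=129
Round 5 (k=8): L=129 R=163

Answer: 129 163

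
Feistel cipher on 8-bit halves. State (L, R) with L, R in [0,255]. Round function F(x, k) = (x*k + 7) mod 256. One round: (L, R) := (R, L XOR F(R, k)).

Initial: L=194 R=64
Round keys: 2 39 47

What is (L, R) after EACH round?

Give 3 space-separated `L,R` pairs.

Answer: 64,69 69,202 202,88

Derivation:
Round 1 (k=2): L=64 R=69
Round 2 (k=39): L=69 R=202
Round 3 (k=47): L=202 R=88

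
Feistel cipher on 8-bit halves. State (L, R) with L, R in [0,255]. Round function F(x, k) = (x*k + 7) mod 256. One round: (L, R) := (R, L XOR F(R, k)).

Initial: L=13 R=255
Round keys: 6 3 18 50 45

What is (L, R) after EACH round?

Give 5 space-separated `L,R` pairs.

Answer: 255,12 12,212 212,227 227,137 137,255

Derivation:
Round 1 (k=6): L=255 R=12
Round 2 (k=3): L=12 R=212
Round 3 (k=18): L=212 R=227
Round 4 (k=50): L=227 R=137
Round 5 (k=45): L=137 R=255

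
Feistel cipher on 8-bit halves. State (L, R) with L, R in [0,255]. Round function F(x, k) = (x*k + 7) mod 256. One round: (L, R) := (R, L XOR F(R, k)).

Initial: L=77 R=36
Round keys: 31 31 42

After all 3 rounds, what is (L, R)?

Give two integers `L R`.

Answer: 189 39

Derivation:
Round 1 (k=31): L=36 R=46
Round 2 (k=31): L=46 R=189
Round 3 (k=42): L=189 R=39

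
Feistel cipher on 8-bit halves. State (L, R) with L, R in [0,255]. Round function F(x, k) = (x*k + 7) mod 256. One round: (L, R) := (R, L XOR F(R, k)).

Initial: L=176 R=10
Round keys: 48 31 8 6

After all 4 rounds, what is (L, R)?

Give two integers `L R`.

Answer: 128 157

Derivation:
Round 1 (k=48): L=10 R=87
Round 2 (k=31): L=87 R=154
Round 3 (k=8): L=154 R=128
Round 4 (k=6): L=128 R=157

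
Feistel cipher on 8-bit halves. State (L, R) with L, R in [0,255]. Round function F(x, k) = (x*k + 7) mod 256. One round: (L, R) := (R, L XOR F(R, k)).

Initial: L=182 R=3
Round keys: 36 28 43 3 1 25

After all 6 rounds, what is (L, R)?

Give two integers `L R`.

Answer: 166 112

Derivation:
Round 1 (k=36): L=3 R=197
Round 2 (k=28): L=197 R=144
Round 3 (k=43): L=144 R=242
Round 4 (k=3): L=242 R=77
Round 5 (k=1): L=77 R=166
Round 6 (k=25): L=166 R=112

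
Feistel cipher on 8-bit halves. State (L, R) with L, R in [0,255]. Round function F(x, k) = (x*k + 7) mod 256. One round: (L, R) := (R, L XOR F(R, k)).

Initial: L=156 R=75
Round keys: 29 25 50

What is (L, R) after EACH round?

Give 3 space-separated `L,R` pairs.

Round 1 (k=29): L=75 R=26
Round 2 (k=25): L=26 R=218
Round 3 (k=50): L=218 R=129

Answer: 75,26 26,218 218,129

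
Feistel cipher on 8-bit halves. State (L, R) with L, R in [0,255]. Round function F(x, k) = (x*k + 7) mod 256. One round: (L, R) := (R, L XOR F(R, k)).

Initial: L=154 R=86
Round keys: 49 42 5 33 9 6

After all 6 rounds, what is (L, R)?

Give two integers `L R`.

Answer: 99 146

Derivation:
Round 1 (k=49): L=86 R=231
Round 2 (k=42): L=231 R=187
Round 3 (k=5): L=187 R=73
Round 4 (k=33): L=73 R=203
Round 5 (k=9): L=203 R=99
Round 6 (k=6): L=99 R=146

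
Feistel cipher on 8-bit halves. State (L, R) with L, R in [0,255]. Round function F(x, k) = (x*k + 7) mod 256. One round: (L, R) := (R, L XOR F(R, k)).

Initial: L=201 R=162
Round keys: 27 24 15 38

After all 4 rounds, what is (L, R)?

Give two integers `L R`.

Answer: 198 46

Derivation:
Round 1 (k=27): L=162 R=212
Round 2 (k=24): L=212 R=69
Round 3 (k=15): L=69 R=198
Round 4 (k=38): L=198 R=46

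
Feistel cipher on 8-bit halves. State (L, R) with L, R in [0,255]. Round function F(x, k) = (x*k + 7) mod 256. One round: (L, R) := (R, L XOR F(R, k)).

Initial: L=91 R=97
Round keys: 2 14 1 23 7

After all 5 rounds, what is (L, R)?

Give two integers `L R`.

Round 1 (k=2): L=97 R=146
Round 2 (k=14): L=146 R=98
Round 3 (k=1): L=98 R=251
Round 4 (k=23): L=251 R=246
Round 5 (k=7): L=246 R=58

Answer: 246 58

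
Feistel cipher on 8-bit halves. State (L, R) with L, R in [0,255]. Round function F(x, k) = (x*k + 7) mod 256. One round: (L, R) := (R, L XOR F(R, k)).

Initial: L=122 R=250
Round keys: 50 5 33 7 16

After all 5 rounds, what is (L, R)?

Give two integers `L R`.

Answer: 125 235

Derivation:
Round 1 (k=50): L=250 R=161
Round 2 (k=5): L=161 R=214
Round 3 (k=33): L=214 R=60
Round 4 (k=7): L=60 R=125
Round 5 (k=16): L=125 R=235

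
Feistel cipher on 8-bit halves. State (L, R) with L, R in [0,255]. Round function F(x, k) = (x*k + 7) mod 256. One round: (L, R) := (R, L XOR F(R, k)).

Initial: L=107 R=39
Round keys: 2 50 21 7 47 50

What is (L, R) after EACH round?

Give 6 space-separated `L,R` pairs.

Answer: 39,62 62,4 4,101 101,206 206,188 188,113

Derivation:
Round 1 (k=2): L=39 R=62
Round 2 (k=50): L=62 R=4
Round 3 (k=21): L=4 R=101
Round 4 (k=7): L=101 R=206
Round 5 (k=47): L=206 R=188
Round 6 (k=50): L=188 R=113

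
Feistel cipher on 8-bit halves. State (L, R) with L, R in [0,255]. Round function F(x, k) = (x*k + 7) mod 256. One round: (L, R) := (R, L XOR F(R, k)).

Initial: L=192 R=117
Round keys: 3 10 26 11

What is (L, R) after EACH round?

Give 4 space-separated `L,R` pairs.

Answer: 117,166 166,246 246,165 165,232

Derivation:
Round 1 (k=3): L=117 R=166
Round 2 (k=10): L=166 R=246
Round 3 (k=26): L=246 R=165
Round 4 (k=11): L=165 R=232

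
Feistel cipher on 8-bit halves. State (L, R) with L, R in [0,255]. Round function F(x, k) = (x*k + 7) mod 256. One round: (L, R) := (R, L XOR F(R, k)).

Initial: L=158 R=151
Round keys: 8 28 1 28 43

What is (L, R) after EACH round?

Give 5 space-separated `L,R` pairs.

Answer: 151,33 33,52 52,26 26,235 235,154

Derivation:
Round 1 (k=8): L=151 R=33
Round 2 (k=28): L=33 R=52
Round 3 (k=1): L=52 R=26
Round 4 (k=28): L=26 R=235
Round 5 (k=43): L=235 R=154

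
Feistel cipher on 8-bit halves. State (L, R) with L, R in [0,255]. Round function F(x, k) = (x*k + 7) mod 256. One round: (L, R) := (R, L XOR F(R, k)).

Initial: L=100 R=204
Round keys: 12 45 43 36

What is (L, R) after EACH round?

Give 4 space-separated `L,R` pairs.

Round 1 (k=12): L=204 R=243
Round 2 (k=45): L=243 R=114
Round 3 (k=43): L=114 R=222
Round 4 (k=36): L=222 R=77

Answer: 204,243 243,114 114,222 222,77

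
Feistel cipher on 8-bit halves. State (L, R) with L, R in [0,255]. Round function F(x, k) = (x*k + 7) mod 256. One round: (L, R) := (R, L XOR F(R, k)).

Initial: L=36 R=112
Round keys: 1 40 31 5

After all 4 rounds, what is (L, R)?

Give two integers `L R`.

Round 1 (k=1): L=112 R=83
Round 2 (k=40): L=83 R=143
Round 3 (k=31): L=143 R=11
Round 4 (k=5): L=11 R=177

Answer: 11 177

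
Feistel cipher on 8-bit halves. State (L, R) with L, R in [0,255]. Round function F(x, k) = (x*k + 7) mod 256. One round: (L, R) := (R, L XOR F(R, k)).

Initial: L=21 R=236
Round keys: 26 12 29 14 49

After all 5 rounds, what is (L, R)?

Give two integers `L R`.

Answer: 172 55

Derivation:
Round 1 (k=26): L=236 R=234
Round 2 (k=12): L=234 R=19
Round 3 (k=29): L=19 R=196
Round 4 (k=14): L=196 R=172
Round 5 (k=49): L=172 R=55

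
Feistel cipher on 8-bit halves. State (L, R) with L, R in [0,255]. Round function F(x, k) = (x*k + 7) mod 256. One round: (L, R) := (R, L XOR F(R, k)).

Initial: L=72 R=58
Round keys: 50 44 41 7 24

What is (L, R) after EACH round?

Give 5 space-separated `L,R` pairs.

Round 1 (k=50): L=58 R=19
Round 2 (k=44): L=19 R=113
Round 3 (k=41): L=113 R=51
Round 4 (k=7): L=51 R=29
Round 5 (k=24): L=29 R=140

Answer: 58,19 19,113 113,51 51,29 29,140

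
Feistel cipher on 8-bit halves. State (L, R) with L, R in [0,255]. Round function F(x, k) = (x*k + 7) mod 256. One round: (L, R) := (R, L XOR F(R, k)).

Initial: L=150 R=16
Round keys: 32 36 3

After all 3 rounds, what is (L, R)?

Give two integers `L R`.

Round 1 (k=32): L=16 R=145
Round 2 (k=36): L=145 R=123
Round 3 (k=3): L=123 R=233

Answer: 123 233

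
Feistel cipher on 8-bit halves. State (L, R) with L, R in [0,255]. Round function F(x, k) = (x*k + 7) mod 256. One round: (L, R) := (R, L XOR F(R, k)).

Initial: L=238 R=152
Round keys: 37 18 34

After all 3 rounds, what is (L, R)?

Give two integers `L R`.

Round 1 (k=37): L=152 R=17
Round 2 (k=18): L=17 R=161
Round 3 (k=34): L=161 R=120

Answer: 161 120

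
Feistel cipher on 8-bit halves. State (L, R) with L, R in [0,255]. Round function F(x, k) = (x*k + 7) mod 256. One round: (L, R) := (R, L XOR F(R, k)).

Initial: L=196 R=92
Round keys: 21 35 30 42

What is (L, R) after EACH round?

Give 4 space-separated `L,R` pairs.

Round 1 (k=21): L=92 R=87
Round 2 (k=35): L=87 R=176
Round 3 (k=30): L=176 R=240
Round 4 (k=42): L=240 R=215

Answer: 92,87 87,176 176,240 240,215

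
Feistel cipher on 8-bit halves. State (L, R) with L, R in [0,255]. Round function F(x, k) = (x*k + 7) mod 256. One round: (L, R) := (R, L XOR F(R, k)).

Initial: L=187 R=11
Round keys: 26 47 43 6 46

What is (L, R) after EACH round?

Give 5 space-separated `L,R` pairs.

Answer: 11,158 158,2 2,195 195,155 155,34

Derivation:
Round 1 (k=26): L=11 R=158
Round 2 (k=47): L=158 R=2
Round 3 (k=43): L=2 R=195
Round 4 (k=6): L=195 R=155
Round 5 (k=46): L=155 R=34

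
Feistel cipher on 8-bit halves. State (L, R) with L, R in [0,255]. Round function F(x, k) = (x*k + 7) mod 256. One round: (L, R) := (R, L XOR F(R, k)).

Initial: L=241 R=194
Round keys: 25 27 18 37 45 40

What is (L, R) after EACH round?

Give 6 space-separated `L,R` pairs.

Answer: 194,8 8,29 29,25 25,185 185,149 149,246

Derivation:
Round 1 (k=25): L=194 R=8
Round 2 (k=27): L=8 R=29
Round 3 (k=18): L=29 R=25
Round 4 (k=37): L=25 R=185
Round 5 (k=45): L=185 R=149
Round 6 (k=40): L=149 R=246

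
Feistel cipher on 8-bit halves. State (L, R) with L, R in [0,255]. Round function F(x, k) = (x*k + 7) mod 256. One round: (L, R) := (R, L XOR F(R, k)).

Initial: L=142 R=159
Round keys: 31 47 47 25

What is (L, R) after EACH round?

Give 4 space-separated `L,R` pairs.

Answer: 159,198 198,254 254,111 111,32

Derivation:
Round 1 (k=31): L=159 R=198
Round 2 (k=47): L=198 R=254
Round 3 (k=47): L=254 R=111
Round 4 (k=25): L=111 R=32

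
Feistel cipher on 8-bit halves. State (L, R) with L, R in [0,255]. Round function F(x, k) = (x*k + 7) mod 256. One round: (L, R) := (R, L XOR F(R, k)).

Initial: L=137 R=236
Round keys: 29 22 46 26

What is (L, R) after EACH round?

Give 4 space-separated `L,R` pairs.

Answer: 236,74 74,143 143,243 243,58

Derivation:
Round 1 (k=29): L=236 R=74
Round 2 (k=22): L=74 R=143
Round 3 (k=46): L=143 R=243
Round 4 (k=26): L=243 R=58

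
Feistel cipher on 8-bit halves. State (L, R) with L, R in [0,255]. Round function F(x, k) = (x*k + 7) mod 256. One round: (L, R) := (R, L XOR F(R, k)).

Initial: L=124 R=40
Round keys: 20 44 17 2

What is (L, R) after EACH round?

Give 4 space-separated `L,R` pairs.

Answer: 40,91 91,131 131,225 225,74

Derivation:
Round 1 (k=20): L=40 R=91
Round 2 (k=44): L=91 R=131
Round 3 (k=17): L=131 R=225
Round 4 (k=2): L=225 R=74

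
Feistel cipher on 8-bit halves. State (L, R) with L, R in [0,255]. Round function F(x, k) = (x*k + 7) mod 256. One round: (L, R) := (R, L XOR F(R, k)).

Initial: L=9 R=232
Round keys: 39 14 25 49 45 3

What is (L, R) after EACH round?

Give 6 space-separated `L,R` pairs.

Round 1 (k=39): L=232 R=86
Round 2 (k=14): L=86 R=83
Round 3 (k=25): L=83 R=116
Round 4 (k=49): L=116 R=104
Round 5 (k=45): L=104 R=59
Round 6 (k=3): L=59 R=208

Answer: 232,86 86,83 83,116 116,104 104,59 59,208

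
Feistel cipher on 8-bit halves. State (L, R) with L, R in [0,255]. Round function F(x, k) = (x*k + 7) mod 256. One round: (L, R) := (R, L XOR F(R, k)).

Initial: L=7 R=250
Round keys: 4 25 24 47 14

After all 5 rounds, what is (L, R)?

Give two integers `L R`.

Answer: 21 58

Derivation:
Round 1 (k=4): L=250 R=232
Round 2 (k=25): L=232 R=85
Round 3 (k=24): L=85 R=23
Round 4 (k=47): L=23 R=21
Round 5 (k=14): L=21 R=58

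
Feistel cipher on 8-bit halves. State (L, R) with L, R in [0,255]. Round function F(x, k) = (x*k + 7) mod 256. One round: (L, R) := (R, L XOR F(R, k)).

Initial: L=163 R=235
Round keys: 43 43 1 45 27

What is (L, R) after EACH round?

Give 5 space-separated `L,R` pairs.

Answer: 235,35 35,3 3,41 41,63 63,133

Derivation:
Round 1 (k=43): L=235 R=35
Round 2 (k=43): L=35 R=3
Round 3 (k=1): L=3 R=41
Round 4 (k=45): L=41 R=63
Round 5 (k=27): L=63 R=133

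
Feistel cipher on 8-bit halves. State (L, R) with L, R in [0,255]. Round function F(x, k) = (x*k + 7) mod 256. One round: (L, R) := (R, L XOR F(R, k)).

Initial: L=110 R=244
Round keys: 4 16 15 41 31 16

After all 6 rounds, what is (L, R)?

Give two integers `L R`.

Round 1 (k=4): L=244 R=185
Round 2 (k=16): L=185 R=99
Round 3 (k=15): L=99 R=109
Round 4 (k=41): L=109 R=31
Round 5 (k=31): L=31 R=165
Round 6 (k=16): L=165 R=72

Answer: 165 72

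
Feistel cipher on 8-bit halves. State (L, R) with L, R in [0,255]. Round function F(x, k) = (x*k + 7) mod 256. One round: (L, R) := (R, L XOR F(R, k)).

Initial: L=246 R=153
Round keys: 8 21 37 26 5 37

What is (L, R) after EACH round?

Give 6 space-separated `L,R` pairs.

Round 1 (k=8): L=153 R=57
Round 2 (k=21): L=57 R=45
Round 3 (k=37): L=45 R=177
Round 4 (k=26): L=177 R=44
Round 5 (k=5): L=44 R=82
Round 6 (k=37): L=82 R=205

Answer: 153,57 57,45 45,177 177,44 44,82 82,205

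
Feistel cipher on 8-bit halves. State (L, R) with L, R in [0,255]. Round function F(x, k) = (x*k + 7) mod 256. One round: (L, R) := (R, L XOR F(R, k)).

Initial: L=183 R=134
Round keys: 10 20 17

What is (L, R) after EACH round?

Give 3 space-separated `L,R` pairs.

Round 1 (k=10): L=134 R=244
Round 2 (k=20): L=244 R=145
Round 3 (k=17): L=145 R=92

Answer: 134,244 244,145 145,92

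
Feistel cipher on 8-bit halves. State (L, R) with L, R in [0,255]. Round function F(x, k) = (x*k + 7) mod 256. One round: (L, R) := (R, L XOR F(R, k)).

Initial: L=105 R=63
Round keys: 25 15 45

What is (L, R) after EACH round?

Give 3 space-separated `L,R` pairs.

Round 1 (k=25): L=63 R=71
Round 2 (k=15): L=71 R=15
Round 3 (k=45): L=15 R=237

Answer: 63,71 71,15 15,237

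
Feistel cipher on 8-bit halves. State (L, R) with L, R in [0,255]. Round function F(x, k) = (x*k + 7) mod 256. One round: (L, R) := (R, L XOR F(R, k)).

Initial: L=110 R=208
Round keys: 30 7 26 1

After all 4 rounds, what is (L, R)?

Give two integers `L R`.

Answer: 74 199

Derivation:
Round 1 (k=30): L=208 R=9
Round 2 (k=7): L=9 R=150
Round 3 (k=26): L=150 R=74
Round 4 (k=1): L=74 R=199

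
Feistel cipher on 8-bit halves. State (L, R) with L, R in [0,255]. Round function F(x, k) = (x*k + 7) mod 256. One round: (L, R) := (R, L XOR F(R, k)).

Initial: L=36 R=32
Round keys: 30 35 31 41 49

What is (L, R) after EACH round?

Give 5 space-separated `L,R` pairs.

Answer: 32,227 227,48 48,52 52,107 107,182

Derivation:
Round 1 (k=30): L=32 R=227
Round 2 (k=35): L=227 R=48
Round 3 (k=31): L=48 R=52
Round 4 (k=41): L=52 R=107
Round 5 (k=49): L=107 R=182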